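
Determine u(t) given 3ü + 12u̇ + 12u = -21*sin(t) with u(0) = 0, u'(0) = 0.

u = -28*exp(-2*t)/25 - 21*sin(t)/25 + 28*cos(t)/25 - 7*t*exp(-2*t)/5

Divide through by 3: u'' + 4u' + 4u = -7*sin(t).
Characteristic equation r² + 4r + 4 = 0 has discriminant (4)² - 4·(4) = 0, so r = -2 is a repeated root.
Hence u_h = (C1 + C2*t)*exp(-2*t).
Try u_p = A*cos(t) + B*sin(t). Substituting and equating the coefficients of cos(t) and sin(t) gives A = 28/25, B = -21/25, so u_p = -21*sin(t)/25 + 28*cos(t)/25.
General solution: u = -21*sin(t)/25 + 28*cos(t)/25 + C1*exp(-2*t) + C2*t*exp(-2*t).
Apply the initial conditions: u(0) = 28/25 + C1 = 0 and u'(0) = -21/25 + C2 - 2*C1 = 0. Solving gives C1 = -28/25, C2 = -7/5.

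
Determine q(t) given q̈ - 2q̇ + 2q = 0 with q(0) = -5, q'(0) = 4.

q = -5*cos(t)*exp(t) + 9*exp(t)*sin(t)

Characteristic equation r² - 2r + 2 = 0 has discriminant (-2)² - 4·(2) = -4 < 0, so r = 1 ± i.
Hence q_h = C1*cos(t)*exp(t) + C2*exp(t)*sin(t).
Apply the initial conditions: q(0) = C1 = -5 and q'(0) = C1 + C2 = 4. Solving gives C1 = -5, C2 = 9.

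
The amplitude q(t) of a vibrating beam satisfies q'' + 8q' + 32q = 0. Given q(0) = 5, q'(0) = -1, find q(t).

Characteristic equation r² + 8r + 32 = 0 has discriminant (8)² - 4·(32) = -64 < 0, so r = -4 ± 4i.
Hence q_h = C1*cos(4*t)*exp(-4*t) + C2*exp(-4*t)*sin(4*t).
Apply the initial conditions: q(0) = C1 = 5 and q'(0) = -4*C1 + 4*C2 = -1. Solving gives C1 = 5, C2 = 19/4.

q = 5*cos(4*t)*exp(-4*t) + 19*exp(-4*t)*sin(4*t)/4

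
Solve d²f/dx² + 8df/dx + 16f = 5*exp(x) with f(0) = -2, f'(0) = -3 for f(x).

Characteristic equation r² + 8r + 16 = 0 has discriminant (8)² - 4·(16) = 0, so r = -4 is a repeated root.
Hence f_h = (C1 + C2*x)*exp(-4*x).
Try f_p = A*exp(x). Substituting into the equation and dividing by exp(x) gives A = 1/5, so f_p = exp(x)/5.
General solution: f = exp(x)/5 + C1*exp(-4*x) + C2*x*exp(-4*x).
Apply the initial conditions: f(0) = 1/5 + C1 = -2 and f'(0) = 1/5 + C2 - 4*C1 = -3. Solving gives C1 = -11/5, C2 = -12.

f = -11*exp(-4*x)/5 + exp(x)/5 - 12*x*exp(-4*x)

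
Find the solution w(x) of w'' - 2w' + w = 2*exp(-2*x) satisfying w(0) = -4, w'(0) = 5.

w = -38*exp(x)/9 + 2*exp(-2*x)/9 + 29*x*exp(x)/3

Characteristic equation r² - 2r + 1 = 0 has discriminant (-2)² - 4·(1) = 0, so r = 1 is a repeated root.
Hence w_h = (C1 + C2*x)*exp(x).
Try w_p = A*exp(-2*x). Substituting into the equation and dividing by exp(-2*x) gives A = 2/9, so w_p = 2*exp(-2*x)/9.
General solution: w = 2*exp(-2*x)/9 + C1*exp(x) + C2*x*exp(x).
Apply the initial conditions: w(0) = 2/9 + C1 = -4 and w'(0) = -4/9 + C1 + C2 = 5. Solving gives C1 = -38/9, C2 = 29/3.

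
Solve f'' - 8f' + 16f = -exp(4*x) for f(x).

Characteristic equation r² - 8r + 16 = 0 has discriminant (-8)² - 4·(16) = 0, so r = 4 is a repeated root.
Hence f_h = (C1 + C2*x)*exp(4*x).
Since exp(4*x) solves the homogeneous equation (r = 4 is a root of multiplicity 2), multiply the trial by x^2. Try f_p = A*x^2*exp(4*x). Substituting into the equation and dividing by exp(4*x) gives A = -1/2, so f_p = -x^2*exp(4*x)/2.

f = C1*exp(4*x) - x**2*exp(4*x)/2 + C2*x*exp(4*x)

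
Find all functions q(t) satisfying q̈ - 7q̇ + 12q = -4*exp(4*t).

q = C1*exp(4*t) + C2*exp(3*t) - 4*t*exp(4*t)

Characteristic equation r² - 7r + 12 = 0 factors as (r - 4)(r - 3) = 0, so r = 4, 3.
Hence q_h = C1*exp(4*t) + C2*exp(3*t).
Since exp(4*t) solves the homogeneous equation (r = 4 is a root of multiplicity 1), multiply the trial by t. Try q_p = A*t*exp(4*t). Substituting into the equation and dividing by exp(4*t) gives A = -4, so q_p = -4*t*exp(4*t).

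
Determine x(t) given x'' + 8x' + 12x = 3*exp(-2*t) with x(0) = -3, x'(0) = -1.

x = -79*exp(-2*t)/16 + 31*exp(-6*t)/16 + 3*t*exp(-2*t)/4

Characteristic equation r² + 8r + 12 = 0 factors as (r + 6)(r + 2) = 0, so r = -6, -2.
Hence x_h = C1*exp(-6*t) + C2*exp(-2*t).
Since exp(-2*t) solves the homogeneous equation (r = -2 is a root of multiplicity 1), multiply the trial by t. Try x_p = A*t*exp(-2*t). Substituting into the equation and dividing by exp(-2*t) gives A = 3/4, so x_p = 3*t*exp(-2*t)/4.
General solution: x = C1*exp(-6*t) + C2*exp(-2*t) + 3*t*exp(-2*t)/4.
Apply the initial conditions: x(0) = C1 + C2 = -3 and x'(0) = 3/4 - 6*C1 - 2*C2 = -1. Solving gives C1 = 31/16, C2 = -79/16.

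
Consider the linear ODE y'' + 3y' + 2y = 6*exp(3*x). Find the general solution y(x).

Characteristic equation r² + 3r + 2 = 0 factors as (r + 2)(r + 1) = 0, so r = -2, -1.
Hence y_h = C1*exp(-2*x) + C2*exp(-x).
Try y_p = A*exp(3*x). Substituting into the equation and dividing by exp(3*x) gives A = 3/10, so y_p = 3*exp(3*x)/10.

y = 3*exp(3*x)/10 + C1*exp(-2*x) + C2*exp(-x)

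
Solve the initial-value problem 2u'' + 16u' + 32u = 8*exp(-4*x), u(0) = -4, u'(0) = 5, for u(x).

u = -4*exp(-4*x) - 11*x*exp(-4*x) + 2*x**2*exp(-4*x)

Divide through by 2: u'' + 8u' + 16u = 4*exp(-4*x).
Characteristic equation r² + 8r + 16 = 0 has discriminant (8)² - 4·(16) = 0, so r = -4 is a repeated root.
Hence u_h = (C1 + C2*x)*exp(-4*x).
Since exp(-4*x) solves the homogeneous equation (r = -4 is a root of multiplicity 2), multiply the trial by x^2. Try u_p = A*x^2*exp(-4*x). Substituting into the equation and dividing by exp(-4*x) gives A = 2, so u_p = 2*x^2*exp(-4*x).
General solution: u = C1*exp(-4*x) + 2*x^2*exp(-4*x) + C2*x*exp(-4*x).
Apply the initial conditions: u(0) = C1 = -4 and u'(0) = C2 - 4*C1 = 5. Solving gives C1 = -4, C2 = -11.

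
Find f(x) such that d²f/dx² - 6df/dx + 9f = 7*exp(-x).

f = 7*exp(-x)/16 + C1*exp(3*x) + C2*x*exp(3*x)

Characteristic equation r² - 6r + 9 = 0 has discriminant (-6)² - 4·(9) = 0, so r = 3 is a repeated root.
Hence f_h = (C1 + C2*x)*exp(3*x).
Try f_p = A*exp(-x). Substituting into the equation and dividing by exp(-x) gives A = 7/16, so f_p = 7*exp(-x)/16.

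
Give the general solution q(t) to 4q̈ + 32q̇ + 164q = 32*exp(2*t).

q = 8*exp(2*t)/61 + C1*cos(5*t)*exp(-4*t) + C2*exp(-4*t)*sin(5*t)

Divide through by 4: q'' + 8q' + 41q = 8*exp(2*t).
Characteristic equation r² + 8r + 41 = 0 has discriminant (8)² - 4·(41) = -100 < 0, so r = -4 ± 5i.
Hence q_h = C1*cos(5*t)*exp(-4*t) + C2*exp(-4*t)*sin(5*t).
Try q_p = A*exp(2*t). Substituting into the equation and dividing by exp(2*t) gives A = 8/61, so q_p = 8*exp(2*t)/61.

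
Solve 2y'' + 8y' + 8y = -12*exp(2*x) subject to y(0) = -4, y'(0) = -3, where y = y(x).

y = -29*exp(-2*x)/8 - 3*exp(2*x)/8 - 19*x*exp(-2*x)/2

Divide through by 2: y'' + 4y' + 4y = -6*exp(2*x).
Characteristic equation r² + 4r + 4 = 0 has discriminant (4)² - 4·(4) = 0, so r = -2 is a repeated root.
Hence y_h = (C1 + C2*x)*exp(-2*x).
Try y_p = A*exp(2*x). Substituting into the equation and dividing by exp(2*x) gives A = -3/8, so y_p = -3*exp(2*x)/8.
General solution: y = -3*exp(2*x)/8 + C1*exp(-2*x) + C2*x*exp(-2*x).
Apply the initial conditions: y(0) = -3/8 + C1 = -4 and y'(0) = -3/4 + C2 - 2*C1 = -3. Solving gives C1 = -29/8, C2 = -19/2.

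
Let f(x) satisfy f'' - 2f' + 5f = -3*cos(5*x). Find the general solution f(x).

f = 3*cos(5*x)/25 + 3*sin(5*x)/50 + C1*cos(2*x)*exp(x) + C2*exp(x)*sin(2*x)

Characteristic equation r² - 2r + 5 = 0 has discriminant (-2)² - 4·(5) = -16 < 0, so r = 1 ± 2i.
Hence f_h = C1*cos(2*x)*exp(x) + C2*exp(x)*sin(2*x).
Try f_p = A*cos(5*x) + B*sin(5*x). Substituting and equating the coefficients of cos(5x) and sin(5x) gives A = 3/25, B = 3/50, so f_p = 3*cos(5*x)/25 + 3*sin(5*x)/50.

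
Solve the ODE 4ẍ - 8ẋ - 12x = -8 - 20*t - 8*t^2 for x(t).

x = 16/27 + 2*t**2/3 + 7*t/9 + C1*exp(-t) + C2*exp(3*t)

Divide through by 4: x'' - 2x' - 3x = -2 - 5*t - 2*t^2.
Characteristic equation r² - 2r - 3 = 0 factors as (r + 1)(r - 3) = 0, so r = -1, 3.
Hence x_h = C1*exp(-t) + C2*exp(3*t).
For the particular solution try x_p = A0 + A1*t + A2*t^2. Substituting and matching coefficients of each power of t gives A0 = 16/27, A1 = 7/9, A2 = 2/3, so x_p = 16/27 + 2*t^2/3 + 7*t/9.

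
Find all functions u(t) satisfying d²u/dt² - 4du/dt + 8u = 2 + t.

u = 5/16 + t/8 + C1*cos(2*t)*exp(2*t) + C2*exp(2*t)*sin(2*t)

Characteristic equation r² - 4r + 8 = 0 has discriminant (-4)² - 4·(8) = -16 < 0, so r = 2 ± 2i.
Hence u_h = C1*cos(2*t)*exp(2*t) + C2*exp(2*t)*sin(2*t).
For the particular solution try u_p = A0 + A1*t. Substituting and matching coefficients of each power of t gives A0 = 5/16, A1 = 1/8, so u_p = 5/16 + t/8.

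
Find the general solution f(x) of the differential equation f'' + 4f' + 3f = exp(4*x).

f = exp(4*x)/35 + C1*exp(-3*x) + C2*exp(-x)

Characteristic equation r² + 4r + 3 = 0 factors as (r + 3)(r + 1) = 0, so r = -3, -1.
Hence f_h = C1*exp(-3*x) + C2*exp(-x).
Try f_p = A*exp(4*x). Substituting into the equation and dividing by exp(4*x) gives A = 1/35, so f_p = exp(4*x)/35.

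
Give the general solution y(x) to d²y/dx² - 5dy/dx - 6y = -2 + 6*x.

y = 7/6 - x + C1*exp(6*x) + C2*exp(-x)

Characteristic equation r² - 5r - 6 = 0 factors as (r - 6)(r + 1) = 0, so r = 6, -1.
Hence y_h = C1*exp(6*x) + C2*exp(-x).
For the particular solution try y_p = A0 + A1*x. Substituting and matching coefficients of each power of x gives A0 = 7/6, A1 = -1, so y_p = 7/6 - x.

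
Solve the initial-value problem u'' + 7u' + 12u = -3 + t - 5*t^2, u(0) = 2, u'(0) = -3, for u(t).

Characteristic equation r² + 7r + 12 = 0 factors as (r + 4)(r + 3) = 0, so r = -4, -3.
Hence u_h = C1*exp(-4*t) + C2*exp(-3*t).
For the particular solution try u_p = A0 + A1*t + A2*t^2. Substituting and matching coefficients of each power of t gives A0 = -443/864, A1 = 41/72, A2 = -5/12, so u_p = -443/864 - 5*t^2/12 + 41*t/72.
General solution: u = -443/864 - 5*t^2/12 + 41*t/72 + C1*exp(-4*t) + C2*exp(-3*t).
Apply the initial conditions: u(0) = -443/864 + C1 + C2 = 2 and u'(0) = 41/72 - 4*C1 - 3*C2 = -3. Solving gives C1 = -127/32, C2 = 175/27.

u = -443/864 - 127*exp(-4*t)/32 - 5*t**2/12 + 41*t/72 + 175*exp(-3*t)/27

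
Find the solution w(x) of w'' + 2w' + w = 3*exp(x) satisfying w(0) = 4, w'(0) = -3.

Characteristic equation r² + 2r + 1 = 0 has discriminant (2)² - 4·(1) = 0, so r = -1 is a repeated root.
Hence w_h = (C1 + C2*x)*exp(-x).
Try w_p = A*exp(x). Substituting into the equation and dividing by exp(x) gives A = 3/4, so w_p = 3*exp(x)/4.
General solution: w = 3*exp(x)/4 + C1*exp(-x) + C2*x*exp(-x).
Apply the initial conditions: w(0) = 3/4 + C1 = 4 and w'(0) = 3/4 + C2 - C1 = -3. Solving gives C1 = 13/4, C2 = -1/2.

w = 3*exp(x)/4 + 13*exp(-x)/4 - x*exp(-x)/2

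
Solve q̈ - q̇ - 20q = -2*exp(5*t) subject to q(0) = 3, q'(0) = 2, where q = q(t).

q = 115*exp(-4*t)/81 + 128*exp(5*t)/81 - 2*t*exp(5*t)/9

Characteristic equation r² - r - 20 = 0 factors as (r + 4)(r - 5) = 0, so r = -4, 5.
Hence q_h = C1*exp(-4*t) + C2*exp(5*t).
Since exp(5*t) solves the homogeneous equation (r = 5 is a root of multiplicity 1), multiply the trial by t. Try q_p = A*t*exp(5*t). Substituting into the equation and dividing by exp(5*t) gives A = -2/9, so q_p = -2*t*exp(5*t)/9.
General solution: q = C1*exp(-4*t) + C2*exp(5*t) - 2*t*exp(5*t)/9.
Apply the initial conditions: q(0) = C1 + C2 = 3 and q'(0) = -2/9 - 4*C1 + 5*C2 = 2. Solving gives C1 = 115/81, C2 = 128/81.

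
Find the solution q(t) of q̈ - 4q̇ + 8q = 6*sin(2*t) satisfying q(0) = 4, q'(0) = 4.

q = 3*cos(2*t)/5 + 3*sin(2*t)/10 - 17*exp(2*t)*sin(2*t)/10 + 17*cos(2*t)*exp(2*t)/5

Characteristic equation r² - 4r + 8 = 0 has discriminant (-4)² - 4·(8) = -16 < 0, so r = 2 ± 2i.
Hence q_h = C1*cos(2*t)*exp(2*t) + C2*exp(2*t)*sin(2*t).
Try q_p = A*cos(2*t) + B*sin(2*t). Substituting and equating the coefficients of cos(2t) and sin(2t) gives A = 3/5, B = 3/10, so q_p = 3*cos(2*t)/5 + 3*sin(2*t)/10.
General solution: q = 3*cos(2*t)/5 + 3*sin(2*t)/10 + C1*cos(2*t)*exp(2*t) + C2*exp(2*t)*sin(2*t).
Apply the initial conditions: q(0) = 3/5 + C1 = 4 and q'(0) = 3/5 + 2*C1 + 2*C2 = 4. Solving gives C1 = 17/5, C2 = -17/10.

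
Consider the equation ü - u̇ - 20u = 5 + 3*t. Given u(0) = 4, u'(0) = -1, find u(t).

Characteristic equation r² - r - 20 = 0 factors as (r + 4)(r - 5) = 0, so r = -4, 5.
Hence u_h = C1*exp(-4*t) + C2*exp(5*t).
For the particular solution try u_p = A0 + A1*t. Substituting and matching coefficients of each power of t gives A0 = -97/400, A1 = -3/20, so u_p = -97/400 - 3*t/20.
General solution: u = -97/400 - 3*t/20 + C1*exp(-4*t) + C2*exp(5*t).
Apply the initial conditions: u(0) = -97/400 + C1 + C2 = 4 and u'(0) = -3/20 - 4*C1 + 5*C2 = -1. Solving gives C1 = 353/144, C2 = 403/225.

u = -97/400 - 3*t/20 + 353*exp(-4*t)/144 + 403*exp(5*t)/225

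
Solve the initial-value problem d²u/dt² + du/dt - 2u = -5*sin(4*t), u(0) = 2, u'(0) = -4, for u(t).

Characteristic equation r² + r - 2 = 0 factors as (r - 1)(r + 2) = 0, so r = 1, -2.
Hence u_h = C1*exp(t) + C2*exp(-2*t).
Try u_p = A*cos(4*t) + B*sin(4*t). Substituting and equating the coefficients of cos(4t) and sin(4t) gives A = 1/17, B = 9/34, so u_p = cos(4*t)/17 + 9*sin(4*t)/34.
General solution: u = cos(4*t)/17 + 9*sin(4*t)/34 + C1*exp(t) + C2*exp(-2*t).
Apply the initial conditions: u(0) = 1/17 + C1 + C2 = 2 and u'(0) = 18/17 + C1 - 2*C2 = -4. Solving gives C1 = -20/51, C2 = 7/3.

u = -20*exp(t)/51 + cos(4*t)/17 + 7*exp(-2*t)/3 + 9*sin(4*t)/34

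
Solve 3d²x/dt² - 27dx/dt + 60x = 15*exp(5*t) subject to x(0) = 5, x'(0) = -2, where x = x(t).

x = -27*exp(5*t) + 32*exp(4*t) + 5*t*exp(5*t)

Divide through by 3: x'' - 9x' + 20x = 5*exp(5*t).
Characteristic equation r² - 9r + 20 = 0 factors as (r - 5)(r - 4) = 0, so r = 5, 4.
Hence x_h = C1*exp(5*t) + C2*exp(4*t).
Since exp(5*t) solves the homogeneous equation (r = 5 is a root of multiplicity 1), multiply the trial by t. Try x_p = A*t*exp(5*t). Substituting into the equation and dividing by exp(5*t) gives A = 5, so x_p = 5*t*exp(5*t).
General solution: x = C1*exp(5*t) + C2*exp(4*t) + 5*t*exp(5*t).
Apply the initial conditions: x(0) = C1 + C2 = 5 and x'(0) = 5 + 4*C2 + 5*C1 = -2. Solving gives C1 = -27, C2 = 32.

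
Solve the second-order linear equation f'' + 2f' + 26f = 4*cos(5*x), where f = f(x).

f = 4*cos(5*x)/101 + 40*sin(5*x)/101 + C1*cos(5*x)*exp(-x) + C2*exp(-x)*sin(5*x)

Characteristic equation r² + 2r + 26 = 0 has discriminant (2)² - 4·(26) = -100 < 0, so r = -1 ± 5i.
Hence f_h = C1*cos(5*x)*exp(-x) + C2*exp(-x)*sin(5*x).
Try f_p = A*cos(5*x) + B*sin(5*x). Substituting and equating the coefficients of cos(5x) and sin(5x) gives A = 4/101, B = 40/101, so f_p = 4*cos(5*x)/101 + 40*sin(5*x)/101.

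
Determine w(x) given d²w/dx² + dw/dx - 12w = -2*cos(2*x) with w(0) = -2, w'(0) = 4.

w = -58*exp(3*x)/91 - 52*exp(-4*x)/35 - sin(2*x)/65 + 8*cos(2*x)/65

Characteristic equation r² + r - 12 = 0 factors as (r + 4)(r - 3) = 0, so r = -4, 3.
Hence w_h = C1*exp(-4*x) + C2*exp(3*x).
Try w_p = A*cos(2*x) + B*sin(2*x). Substituting and equating the coefficients of cos(2x) and sin(2x) gives A = 8/65, B = -1/65, so w_p = -sin(2*x)/65 + 8*cos(2*x)/65.
General solution: w = -sin(2*x)/65 + 8*cos(2*x)/65 + C1*exp(-4*x) + C2*exp(3*x).
Apply the initial conditions: w(0) = 8/65 + C1 + C2 = -2 and w'(0) = -2/65 - 4*C1 + 3*C2 = 4. Solving gives C1 = -52/35, C2 = -58/91.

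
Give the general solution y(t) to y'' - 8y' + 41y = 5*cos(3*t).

Characteristic equation r² - 8r + 41 = 0 has discriminant (-8)² - 4·(41) = -100 < 0, so r = 4 ± 5i.
Hence y_h = C1*cos(5*t)*exp(4*t) + C2*exp(4*t)*sin(5*t).
Try y_p = A*cos(3*t) + B*sin(3*t). Substituting and equating the coefficients of cos(3t) and sin(3t) gives A = 1/10, B = -3/40, so y_p = -3*sin(3*t)/40 + cos(3*t)/10.

y = -3*sin(3*t)/40 + cos(3*t)/10 + C1*cos(5*t)*exp(4*t) + C2*exp(4*t)*sin(5*t)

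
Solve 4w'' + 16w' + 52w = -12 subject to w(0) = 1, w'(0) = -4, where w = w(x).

w = -3/13 - 20*exp(-2*x)*sin(3*x)/39 + 16*cos(3*x)*exp(-2*x)/13

Divide through by 4: w'' + 4w' + 13w = -3.
Characteristic equation r² + 4r + 13 = 0 has discriminant (4)² - 4·(13) = -36 < 0, so r = -2 ± 3i.
Hence w_h = C1*cos(3*x)*exp(-2*x) + C2*exp(-2*x)*sin(3*x).
For the particular solution try w_p = A0. Substituting and matching coefficients of each power of x gives A0 = -3/13, so w_p = -3/13.
General solution: w = -3/13 + C1*cos(3*x)*exp(-2*x) + C2*exp(-2*x)*sin(3*x).
Apply the initial conditions: w(0) = -3/13 + C1 = 1 and w'(0) = -2*C1 + 3*C2 = -4. Solving gives C1 = 16/13, C2 = -20/39.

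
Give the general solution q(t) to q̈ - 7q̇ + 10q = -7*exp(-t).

Characteristic equation r² - 7r + 10 = 0 factors as (r - 5)(r - 2) = 0, so r = 5, 2.
Hence q_h = C1*exp(5*t) + C2*exp(2*t).
Try q_p = A*exp(-t). Substituting into the equation and dividing by exp(-t) gives A = -7/18, so q_p = -7*exp(-t)/18.

q = -7*exp(-t)/18 + C1*exp(5*t) + C2*exp(2*t)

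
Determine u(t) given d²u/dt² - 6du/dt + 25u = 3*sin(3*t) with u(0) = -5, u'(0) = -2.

u = 12*sin(3*t)/145 + 27*cos(3*t)/290 - 1477*cos(4*t)*exp(3*t)/290 + 3779*exp(3*t)*sin(4*t)/1160

Characteristic equation r² - 6r + 25 = 0 has discriminant (-6)² - 4·(25) = -64 < 0, so r = 3 ± 4i.
Hence u_h = C1*cos(4*t)*exp(3*t) + C2*exp(3*t)*sin(4*t).
Try u_p = A*cos(3*t) + B*sin(3*t). Substituting and equating the coefficients of cos(3t) and sin(3t) gives A = 27/290, B = 12/145, so u_p = 12*sin(3*t)/145 + 27*cos(3*t)/290.
General solution: u = 12*sin(3*t)/145 + 27*cos(3*t)/290 + C1*cos(4*t)*exp(3*t) + C2*exp(3*t)*sin(4*t).
Apply the initial conditions: u(0) = 27/290 + C1 = -5 and u'(0) = 36/145 + 3*C1 + 4*C2 = -2. Solving gives C1 = -1477/290, C2 = 3779/1160.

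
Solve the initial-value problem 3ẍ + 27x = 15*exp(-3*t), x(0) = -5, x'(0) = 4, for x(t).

x = -95*cos(3*t)/18 + 5*exp(-3*t)/18 + 29*sin(3*t)/18

Divide through by 3: x'' + 9x = 5*exp(-3*t).
Characteristic equation r² + 9 = 0 has discriminant (0)² - 4·(9) = -36 < 0, so r = ± 3i.
Hence x_h = C1*cos(3*t) + C2*sin(3*t).
Try x_p = A*exp(-3*t). Substituting into the equation and dividing by exp(-3*t) gives A = 5/18, so x_p = 5*exp(-3*t)/18.
General solution: x = 5*exp(-3*t)/18 + C1*cos(3*t) + C2*sin(3*t).
Apply the initial conditions: x(0) = 5/18 + C1 = -5 and x'(0) = -5/6 + 3*C2 = 4. Solving gives C1 = -95/18, C2 = 29/18.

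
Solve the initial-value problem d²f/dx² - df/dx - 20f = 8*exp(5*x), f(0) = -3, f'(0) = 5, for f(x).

Characteristic equation r² - r - 20 = 0 factors as (r - 5)(r + 4) = 0, so r = 5, -4.
Hence f_h = C1*exp(5*x) + C2*exp(-4*x).
Since exp(5*x) solves the homogeneous equation (r = 5 is a root of multiplicity 1), multiply the trial by x. Try f_p = A*x*exp(5*x). Substituting into the equation and dividing by exp(5*x) gives A = 8/9, so f_p = 8*x*exp(5*x)/9.
General solution: f = C1*exp(5*x) + C2*exp(-4*x) + 8*x*exp(5*x)/9.
Apply the initial conditions: f(0) = C1 + C2 = -3 and f'(0) = 8/9 - 4*C2 + 5*C1 = 5. Solving gives C1 = -71/81, C2 = -172/81.

f = -172*exp(-4*x)/81 - 71*exp(5*x)/81 + 8*x*exp(5*x)/9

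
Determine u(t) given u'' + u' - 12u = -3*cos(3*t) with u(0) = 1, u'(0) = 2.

Characteristic equation r² + r - 12 = 0 factors as (r + 4)(r - 3) = 0, so r = -4, 3.
Hence u_h = C1*exp(-4*t) + C2*exp(3*t).
Try u_p = A*cos(3*t) + B*sin(3*t). Substituting and equating the coefficients of cos(3t) and sin(3t) gives A = 7/50, B = -1/50, so u_p = -sin(3*t)/50 + 7*cos(3*t)/50.
General solution: u = -sin(3*t)/50 + 7*cos(3*t)/50 + C1*exp(-4*t) + C2*exp(3*t).
Apply the initial conditions: u(0) = 7/50 + C1 + C2 = 1 and u'(0) = -3/50 - 4*C1 + 3*C2 = 2. Solving gives C1 = 13/175, C2 = 11/14.

u = -sin(3*t)/50 + 7*cos(3*t)/50 + 11*exp(3*t)/14 + 13*exp(-4*t)/175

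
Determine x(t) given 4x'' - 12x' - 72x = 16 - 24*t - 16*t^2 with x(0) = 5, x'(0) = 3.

x = -13/54 + 2*t**2/9 + 7*t/27 + 775*exp(-3*t)/243 + 997*exp(6*t)/486

Divide through by 4: x'' - 3x' - 18x = 4 - 6*t - 4*t^2.
Characteristic equation r² - 3r - 18 = 0 factors as (r - 6)(r + 3) = 0, so r = 6, -3.
Hence x_h = C1*exp(6*t) + C2*exp(-3*t).
For the particular solution try x_p = A0 + A1*t + A2*t^2. Substituting and matching coefficients of each power of t gives A0 = -13/54, A1 = 7/27, A2 = 2/9, so x_p = -13/54 + 2*t^2/9 + 7*t/27.
General solution: x = -13/54 + 2*t^2/9 + 7*t/27 + C1*exp(6*t) + C2*exp(-3*t).
Apply the initial conditions: x(0) = -13/54 + C1 + C2 = 5 and x'(0) = 7/27 - 3*C2 + 6*C1 = 3. Solving gives C1 = 997/486, C2 = 775/243.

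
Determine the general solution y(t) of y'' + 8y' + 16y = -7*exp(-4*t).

Characteristic equation r² + 8r + 16 = 0 has discriminant (8)² - 4·(16) = 0, so r = -4 is a repeated root.
Hence y_h = (C1 + C2*t)*exp(-4*t).
Since exp(-4*t) solves the homogeneous equation (r = -4 is a root of multiplicity 2), multiply the trial by t^2. Try y_p = A*t^2*exp(-4*t). Substituting into the equation and dividing by exp(-4*t) gives A = -7/2, so y_p = -7*t^2*exp(-4*t)/2.

y = C1*exp(-4*t) - 7*t**2*exp(-4*t)/2 + C2*t*exp(-4*t)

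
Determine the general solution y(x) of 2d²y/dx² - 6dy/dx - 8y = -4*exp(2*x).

y = exp(2*x)/3 + C1*exp(-x) + C2*exp(4*x)

Divide through by 2: y'' - 3y' - 4y = -2*exp(2*x).
Characteristic equation r² - 3r - 4 = 0 factors as (r + 1)(r - 4) = 0, so r = -1, 4.
Hence y_h = C1*exp(-x) + C2*exp(4*x).
Try y_p = A*exp(2*x). Substituting into the equation and dividing by exp(2*x) gives A = 1/3, so y_p = exp(2*x)/3.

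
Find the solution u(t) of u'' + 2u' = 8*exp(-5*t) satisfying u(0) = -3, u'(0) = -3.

Characteristic equation r² + 2r = 0 factors as (r + 2)r = 0, so r = -2, 0.
Hence u_h = C1*exp(-2*t) + C2.
Try u_p = A*exp(-5*t). Substituting into the equation and dividing by exp(-5*t) gives A = 8/15, so u_p = 8*exp(-5*t)/15.
General solution: u = C2 + 8*exp(-5*t)/15 + C1*exp(-2*t).
Apply the initial conditions: u(0) = 8/15 + C1 + C2 = -3 and u'(0) = -8/3 - 2*C1 = -3. Solving gives C1 = 1/6, C2 = -37/10.

u = -37/10 + exp(-2*t)/6 + 8*exp(-5*t)/15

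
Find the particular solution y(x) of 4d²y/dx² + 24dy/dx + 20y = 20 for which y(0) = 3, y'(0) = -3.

y = 1 + exp(-5*x)/4 + 7*exp(-x)/4

Divide through by 4: y'' + 6y' + 5y = 5.
Characteristic equation r² + 6r + 5 = 0 factors as (r + 1)(r + 5) = 0, so r = -1, -5.
Hence y_h = C1*exp(-x) + C2*exp(-5*x).
For the particular solution try y_p = A0. Substituting and matching coefficients of each power of x gives A0 = 1, so y_p = 1.
General solution: y = 1 + C1*exp(-x) + C2*exp(-5*x).
Apply the initial conditions: y(0) = 1 + C1 + C2 = 3 and y'(0) = -C1 - 5*C2 = -3. Solving gives C1 = 7/4, C2 = 1/4.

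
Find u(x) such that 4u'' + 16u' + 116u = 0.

Divide through by 4: u'' + 4u' + 29u = 0.
Characteristic equation r² + 4r + 29 = 0 has discriminant (4)² - 4·(29) = -100 < 0, so r = -2 ± 5i.
Hence u_h = C1*cos(5*x)*exp(-2*x) + C2*exp(-2*x)*sin(5*x).

u = C1*cos(5*x)*exp(-2*x) + C2*exp(-2*x)*sin(5*x)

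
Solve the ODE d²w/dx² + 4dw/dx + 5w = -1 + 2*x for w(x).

Characteristic equation r² + 4r + 5 = 0 has discriminant (4)² - 4·(5) = -4 < 0, so r = -2 ± i.
Hence w_h = C1*cos(x)*exp(-2*x) + C2*exp(-2*x)*sin(x).
For the particular solution try w_p = A0 + A1*x. Substituting and matching coefficients of each power of x gives A0 = -13/25, A1 = 2/5, so w_p = -13/25 + 2*x/5.

w = -13/25 + 2*x/5 + C1*cos(x)*exp(-2*x) + C2*exp(-2*x)*sin(x)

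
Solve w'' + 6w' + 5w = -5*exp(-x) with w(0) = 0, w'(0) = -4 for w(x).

Characteristic equation r² + 6r + 5 = 0 factors as (r + 5)(r + 1) = 0, so r = -5, -1.
Hence w_h = C1*exp(-5*x) + C2*exp(-x).
Since exp(-x) solves the homogeneous equation (r = -1 is a root of multiplicity 1), multiply the trial by x. Try w_p = A*x*exp(-x). Substituting into the equation and dividing by exp(-x) gives A = -5/4, so w_p = -5*x*exp(-x)/4.
General solution: w = C1*exp(-5*x) + C2*exp(-x) - 5*x*exp(-x)/4.
Apply the initial conditions: w(0) = C1 + C2 = 0 and w'(0) = -5/4 - C2 - 5*C1 = -4. Solving gives C1 = 11/16, C2 = -11/16.

w = -11*exp(-x)/16 + 11*exp(-5*x)/16 - 5*x*exp(-x)/4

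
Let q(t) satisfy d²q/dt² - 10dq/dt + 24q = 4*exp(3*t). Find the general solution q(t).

q = 4*exp(3*t)/3 + C1*exp(4*t) + C2*exp(6*t)

Characteristic equation r² - 10r + 24 = 0 factors as (r - 4)(r - 6) = 0, so r = 4, 6.
Hence q_h = C1*exp(4*t) + C2*exp(6*t).
Try q_p = A*exp(3*t). Substituting into the equation and dividing by exp(3*t) gives A = 4/3, so q_p = 4*exp(3*t)/3.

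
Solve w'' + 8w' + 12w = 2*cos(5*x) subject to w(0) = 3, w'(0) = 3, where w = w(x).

w = -537*exp(-6*x)/244 - 26*cos(5*x)/1769 + 80*sin(5*x)/1769 + 605*exp(-2*x)/116

Characteristic equation r² + 8r + 12 = 0 factors as (r + 2)(r + 6) = 0, so r = -2, -6.
Hence w_h = C1*exp(-2*x) + C2*exp(-6*x).
Try w_p = A*cos(5*x) + B*sin(5*x). Substituting and equating the coefficients of cos(5x) and sin(5x) gives A = -26/1769, B = 80/1769, so w_p = -26*cos(5*x)/1769 + 80*sin(5*x)/1769.
General solution: w = -26*cos(5*x)/1769 + 80*sin(5*x)/1769 + C1*exp(-2*x) + C2*exp(-6*x).
Apply the initial conditions: w(0) = -26/1769 + C1 + C2 = 3 and w'(0) = 400/1769 - 6*C2 - 2*C1 = 3. Solving gives C1 = 605/116, C2 = -537/244.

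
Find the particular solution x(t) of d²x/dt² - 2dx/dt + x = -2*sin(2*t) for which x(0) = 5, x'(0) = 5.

x = -8*cos(2*t)/25 + 6*sin(2*t)/25 + 133*exp(t)/25 - 4*t*exp(t)/5

Characteristic equation r² - 2r + 1 = 0 has discriminant (-2)² - 4·(1) = 0, so r = 1 is a repeated root.
Hence x_h = (C1 + C2*t)*exp(t).
Try x_p = A*cos(2*t) + B*sin(2*t). Substituting and equating the coefficients of cos(2t) and sin(2t) gives A = -8/25, B = 6/25, so x_p = -8*cos(2*t)/25 + 6*sin(2*t)/25.
General solution: x = -8*cos(2*t)/25 + 6*sin(2*t)/25 + C1*exp(t) + C2*t*exp(t).
Apply the initial conditions: x(0) = -8/25 + C1 = 5 and x'(0) = 12/25 + C1 + C2 = 5. Solving gives C1 = 133/25, C2 = -4/5.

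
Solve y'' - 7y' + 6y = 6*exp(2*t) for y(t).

Characteristic equation r² - 7r + 6 = 0 factors as (r - 1)(r - 6) = 0, so r = 1, 6.
Hence y_h = C1*exp(t) + C2*exp(6*t).
Try y_p = A*exp(2*t). Substituting into the equation and dividing by exp(2*t) gives A = -3/2, so y_p = -3*exp(2*t)/2.

y = -3*exp(2*t)/2 + C1*exp(t) + C2*exp(6*t)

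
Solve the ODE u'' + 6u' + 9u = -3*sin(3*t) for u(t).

Characteristic equation r² + 6r + 9 = 0 has discriminant (6)² - 4·(9) = 0, so r = -3 is a repeated root.
Hence u_h = (C1 + C2*t)*exp(-3*t).
Try u_p = A*cos(3*t) + B*sin(3*t). Substituting and equating the coefficients of cos(3t) and sin(3t) gives A = 1/6, B = 0, so u_p = cos(3*t)/6.

u = cos(3*t)/6 + C1*exp(-3*t) + C2*t*exp(-3*t)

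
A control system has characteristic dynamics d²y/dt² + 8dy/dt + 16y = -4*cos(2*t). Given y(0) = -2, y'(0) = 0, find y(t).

Characteristic equation r² + 8r + 16 = 0 has discriminant (8)² - 4·(16) = 0, so r = -4 is a repeated root.
Hence y_h = (C1 + C2*t)*exp(-4*t).
Try y_p = A*cos(2*t) + B*sin(2*t). Substituting and equating the coefficients of cos(2t) and sin(2t) gives A = -3/25, B = -4/25, so y_p = -4*sin(2*t)/25 - 3*cos(2*t)/25.
General solution: y = -4*sin(2*t)/25 - 3*cos(2*t)/25 + C1*exp(-4*t) + C2*t*exp(-4*t).
Apply the initial conditions: y(0) = -3/25 + C1 = -2 and y'(0) = -8/25 + C2 - 4*C1 = 0. Solving gives C1 = -47/25, C2 = -36/5.

y = -47*exp(-4*t)/25 - 4*sin(2*t)/25 - 3*cos(2*t)/25 - 36*t*exp(-4*t)/5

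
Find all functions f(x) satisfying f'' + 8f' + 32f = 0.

Characteristic equation r² + 8r + 32 = 0 has discriminant (8)² - 4·(32) = -64 < 0, so r = -4 ± 4i.
Hence f_h = C1*cos(4*x)*exp(-4*x) + C2*exp(-4*x)*sin(4*x).

f = C1*cos(4*x)*exp(-4*x) + C2*exp(-4*x)*sin(4*x)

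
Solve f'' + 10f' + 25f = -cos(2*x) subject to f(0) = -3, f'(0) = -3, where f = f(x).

Characteristic equation r² + 10r + 25 = 0 has discriminant (10)² - 4·(25) = 0, so r = -5 is a repeated root.
Hence f_h = (C1 + C2*x)*exp(-5*x).
Try f_p = A*cos(2*x) + B*sin(2*x). Substituting and equating the coefficients of cos(2x) and sin(2x) gives A = -21/841, B = -20/841, so f_p = -21*cos(2*x)/841 - 20*sin(2*x)/841.
General solution: f = -21*cos(2*x)/841 - 20*sin(2*x)/841 + C1*exp(-5*x) + C2*x*exp(-5*x).
Apply the initial conditions: f(0) = -21/841 + C1 = -3 and f'(0) = -40/841 + C2 - 5*C1 = -3. Solving gives C1 = -2502/841, C2 = -517/29.

f = -2502*exp(-5*x)/841 - 21*cos(2*x)/841 - 20*sin(2*x)/841 - 517*x*exp(-5*x)/29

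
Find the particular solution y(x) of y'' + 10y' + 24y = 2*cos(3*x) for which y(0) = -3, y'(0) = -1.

Characteristic equation r² + 10r + 24 = 0 factors as (r + 4)(r + 6) = 0, so r = -4, -6.
Hence y_h = C1*exp(-4*x) + C2*exp(-6*x).
Try y_p = A*cos(3*x) + B*sin(3*x). Substituting and equating the coefficients of cos(3x) and sin(3x) gives A = 2/75, B = 4/75, so y_p = 2*cos(3*x)/75 + 4*sin(3*x)/75.
General solution: y = 2*cos(3*x)/75 + 4*sin(3*x)/75 + C1*exp(-4*x) + C2*exp(-6*x).
Apply the initial conditions: y(0) = 2/75 + C1 + C2 = -3 and y'(0) = 4/25 - 6*C2 - 4*C1 = -1. Solving gives C1 = -483/50, C2 = 199/30.

y = -483*exp(-4*x)/50 + 2*cos(3*x)/75 + 4*sin(3*x)/75 + 199*exp(-6*x)/30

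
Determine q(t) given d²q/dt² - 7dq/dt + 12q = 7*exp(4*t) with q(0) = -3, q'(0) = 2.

q = -7*exp(3*t) + 4*exp(4*t) + 7*t*exp(4*t)

Characteristic equation r² - 7r + 12 = 0 factors as (r - 3)(r - 4) = 0, so r = 3, 4.
Hence q_h = C1*exp(3*t) + C2*exp(4*t).
Since exp(4*t) solves the homogeneous equation (r = 4 is a root of multiplicity 1), multiply the trial by t. Try q_p = A*t*exp(4*t). Substituting into the equation and dividing by exp(4*t) gives A = 7, so q_p = 7*t*exp(4*t).
General solution: q = C1*exp(3*t) + C2*exp(4*t) + 7*t*exp(4*t).
Apply the initial conditions: q(0) = C1 + C2 = -3 and q'(0) = 7 + 3*C1 + 4*C2 = 2. Solving gives C1 = -7, C2 = 4.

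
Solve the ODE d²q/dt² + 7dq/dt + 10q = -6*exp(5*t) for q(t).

q = -3*exp(5*t)/35 + C1*exp(-2*t) + C2*exp(-5*t)

Characteristic equation r² + 7r + 10 = 0 factors as (r + 2)(r + 5) = 0, so r = -2, -5.
Hence q_h = C1*exp(-2*t) + C2*exp(-5*t).
Try q_p = A*exp(5*t). Substituting into the equation and dividing by exp(5*t) gives A = -3/35, so q_p = -3*exp(5*t)/35.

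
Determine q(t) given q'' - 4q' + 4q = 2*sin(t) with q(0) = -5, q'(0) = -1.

q = -133*exp(2*t)/25 + 6*sin(t)/25 + 8*cos(t)/25 + 47*t*exp(2*t)/5

Characteristic equation r² - 4r + 4 = 0 has discriminant (-4)² - 4·(4) = 0, so r = 2 is a repeated root.
Hence q_h = (C1 + C2*t)*exp(2*t).
Try q_p = A*cos(t) + B*sin(t). Substituting and equating the coefficients of cos(t) and sin(t) gives A = 8/25, B = 6/25, so q_p = 6*sin(t)/25 + 8*cos(t)/25.
General solution: q = 6*sin(t)/25 + 8*cos(t)/25 + C1*exp(2*t) + C2*t*exp(2*t).
Apply the initial conditions: q(0) = 8/25 + C1 = -5 and q'(0) = 6/25 + C2 + 2*C1 = -1. Solving gives C1 = -133/25, C2 = 47/5.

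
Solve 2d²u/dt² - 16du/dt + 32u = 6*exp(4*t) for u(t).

Divide through by 2: u'' - 8u' + 16u = 3*exp(4*t).
Characteristic equation r² - 8r + 16 = 0 has discriminant (-8)² - 4·(16) = 0, so r = 4 is a repeated root.
Hence u_h = (C1 + C2*t)*exp(4*t).
Since exp(4*t) solves the homogeneous equation (r = 4 is a root of multiplicity 2), multiply the trial by t^2. Try u_p = A*t^2*exp(4*t). Substituting into the equation and dividing by exp(4*t) gives A = 3/2, so u_p = 3*t^2*exp(4*t)/2.

u = C1*exp(4*t) + 3*t**2*exp(4*t)/2 + C2*t*exp(4*t)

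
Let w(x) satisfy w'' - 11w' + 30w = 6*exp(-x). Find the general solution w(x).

w = exp(-x)/7 + C1*exp(6*x) + C2*exp(5*x)

Characteristic equation r² - 11r + 30 = 0 factors as (r - 6)(r - 5) = 0, so r = 6, 5.
Hence w_h = C1*exp(6*x) + C2*exp(5*x).
Try w_p = A*exp(-x). Substituting into the equation and dividing by exp(-x) gives A = 1/7, so w_p = exp(-x)/7.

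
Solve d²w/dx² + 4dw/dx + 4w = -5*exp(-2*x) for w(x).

Characteristic equation r² + 4r + 4 = 0 has discriminant (4)² - 4·(4) = 0, so r = -2 is a repeated root.
Hence w_h = (C1 + C2*x)*exp(-2*x).
Since exp(-2*x) solves the homogeneous equation (r = -2 is a root of multiplicity 2), multiply the trial by x^2. Try w_p = A*x^2*exp(-2*x). Substituting into the equation and dividing by exp(-2*x) gives A = -5/2, so w_p = -5*x^2*exp(-2*x)/2.

w = C1*exp(-2*x) - 5*x**2*exp(-2*x)/2 + C2*x*exp(-2*x)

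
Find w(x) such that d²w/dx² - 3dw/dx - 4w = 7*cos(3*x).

w = -91*cos(3*x)/250 - 63*sin(3*x)/250 + C1*exp(-x) + C2*exp(4*x)

Characteristic equation r² - 3r - 4 = 0 factors as (r + 1)(r - 4) = 0, so r = -1, 4.
Hence w_h = C1*exp(-x) + C2*exp(4*x).
Try w_p = A*cos(3*x) + B*sin(3*x). Substituting and equating the coefficients of cos(3x) and sin(3x) gives A = -91/250, B = -63/250, so w_p = -91*cos(3*x)/250 - 63*sin(3*x)/250.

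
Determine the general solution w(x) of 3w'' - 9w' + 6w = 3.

Divide through by 3: w'' - 3w' + 2w = 1.
Characteristic equation r² - 3r + 2 = 0 factors as (r - 1)(r - 2) = 0, so r = 1, 2.
Hence w_h = C1*exp(x) + C2*exp(2*x).
For the particular solution try w_p = A0. Substituting and matching coefficients of each power of x gives A0 = 1/2, so w_p = 1/2.

w = 1/2 + C1*exp(x) + C2*exp(2*x)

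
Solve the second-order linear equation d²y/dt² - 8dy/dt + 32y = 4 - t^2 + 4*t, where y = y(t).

Characteristic equation r² - 8r + 32 = 0 has discriminant (-8)² - 4·(32) = -64 < 0, so r = 4 ± 4i.
Hence y_h = C1*cos(4*t)*exp(4*t) + C2*exp(4*t)*sin(4*t).
For the particular solution try y_p = A0 + A1*t + A2*t^2. Substituting and matching coefficients of each power of t gives A0 = 79/512, A1 = 7/64, A2 = -1/32, so y_p = 79/512 - t^2/32 + 7*t/64.

y = 79/512 - t**2/32 + 7*t/64 + C1*cos(4*t)*exp(4*t) + C2*exp(4*t)*sin(4*t)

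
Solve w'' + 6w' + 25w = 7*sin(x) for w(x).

Characteristic equation r² + 6r + 25 = 0 has discriminant (6)² - 4·(25) = -64 < 0, so r = -3 ± 4i.
Hence w_h = C1*cos(4*x)*exp(-3*x) + C2*exp(-3*x)*sin(4*x).
Try w_p = A*cos(x) + B*sin(x). Substituting and equating the coefficients of cos(x) and sin(x) gives A = -7/102, B = 14/51, so w_p = -7*cos(x)/102 + 14*sin(x)/51.

w = -7*cos(x)/102 + 14*sin(x)/51 + C1*cos(4*x)*exp(-3*x) + C2*exp(-3*x)*sin(4*x)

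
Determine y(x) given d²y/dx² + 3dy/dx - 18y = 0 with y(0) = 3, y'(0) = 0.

Characteristic equation r² + 3r - 18 = 0 factors as (r - 3)(r + 6) = 0, so r = 3, -6.
Hence y_h = C1*exp(3*x) + C2*exp(-6*x).
Apply the initial conditions: y(0) = C1 + C2 = 3 and y'(0) = -6*C2 + 3*C1 = 0. Solving gives C1 = 2, C2 = 1.

y = 2*exp(3*x) + exp(-6*x)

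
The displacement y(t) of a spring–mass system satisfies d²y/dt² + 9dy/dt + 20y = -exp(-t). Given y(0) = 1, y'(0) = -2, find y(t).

y = -9*exp(-5*t)/4 - exp(-t)/12 + 10*exp(-4*t)/3

Characteristic equation r² + 9r + 20 = 0 factors as (r + 4)(r + 5) = 0, so r = -4, -5.
Hence y_h = C1*exp(-4*t) + C2*exp(-5*t).
Try y_p = A*exp(-t). Substituting into the equation and dividing by exp(-t) gives A = -1/12, so y_p = -exp(-t)/12.
General solution: y = -exp(-t)/12 + C1*exp(-4*t) + C2*exp(-5*t).
Apply the initial conditions: y(0) = -1/12 + C1 + C2 = 1 and y'(0) = 1/12 - 5*C2 - 4*C1 = -2. Solving gives C1 = 10/3, C2 = -9/4.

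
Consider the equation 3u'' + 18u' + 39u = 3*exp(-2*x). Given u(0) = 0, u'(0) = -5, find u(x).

Divide through by 3: u'' + 6u' + 13u = exp(-2*x).
Characteristic equation r² + 6r + 13 = 0 has discriminant (6)² - 4·(13) = -16 < 0, so r = -3 ± 2i.
Hence u_h = C1*cos(2*x)*exp(-3*x) + C2*exp(-3*x)*sin(2*x).
Try u_p = A*exp(-2*x). Substituting into the equation and dividing by exp(-2*x) gives A = 1/5, so u_p = exp(-2*x)/5.
General solution: u = exp(-2*x)/5 + C1*cos(2*x)*exp(-3*x) + C2*exp(-3*x)*sin(2*x).
Apply the initial conditions: u(0) = 1/5 + C1 = 0 and u'(0) = -2/5 - 3*C1 + 2*C2 = -5. Solving gives C1 = -1/5, C2 = -13/5.

u = exp(-2*x)/5 - 13*exp(-3*x)*sin(2*x)/5 - cos(2*x)*exp(-3*x)/5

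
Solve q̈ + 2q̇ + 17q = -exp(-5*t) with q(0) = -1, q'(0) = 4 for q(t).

q = -exp(-5*t)/32 - 31*cos(4*t)*exp(-t)/32 + 23*exp(-t)*sin(4*t)/32

Characteristic equation r² + 2r + 17 = 0 has discriminant (2)² - 4·(17) = -64 < 0, so r = -1 ± 4i.
Hence q_h = C1*cos(4*t)*exp(-t) + C2*exp(-t)*sin(4*t).
Try q_p = A*exp(-5*t). Substituting into the equation and dividing by exp(-5*t) gives A = -1/32, so q_p = -exp(-5*t)/32.
General solution: q = -exp(-5*t)/32 + C1*cos(4*t)*exp(-t) + C2*exp(-t)*sin(4*t).
Apply the initial conditions: q(0) = -1/32 + C1 = -1 and q'(0) = 5/32 - C1 + 4*C2 = 4. Solving gives C1 = -31/32, C2 = 23/32.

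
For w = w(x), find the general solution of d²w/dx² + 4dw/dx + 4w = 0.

Characteristic equation r² + 4r + 4 = 0 has discriminant (4)² - 4·(4) = 0, so r = -2 is a repeated root.
Hence w_h = (C1 + C2*x)*exp(-2*x).

w = C1*exp(-2*x) + C2*x*exp(-2*x)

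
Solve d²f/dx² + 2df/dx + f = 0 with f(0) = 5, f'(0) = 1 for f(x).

Characteristic equation r² + 2r + 1 = 0 has discriminant (2)² - 4·(1) = 0, so r = -1 is a repeated root.
Hence f_h = (C1 + C2*x)*exp(-x).
Apply the initial conditions: f(0) = C1 = 5 and f'(0) = C2 - C1 = 1. Solving gives C1 = 5, C2 = 6.

f = 5*exp(-x) + 6*x*exp(-x)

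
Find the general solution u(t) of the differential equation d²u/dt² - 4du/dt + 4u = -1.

u = -1/4 + C1*exp(2*t) + C2*t*exp(2*t)

Characteristic equation r² - 4r + 4 = 0 has discriminant (-4)² - 4·(4) = 0, so r = 2 is a repeated root.
Hence u_h = (C1 + C2*t)*exp(2*t).
For the particular solution try u_p = A0. Substituting and matching coefficients of each power of t gives A0 = -1/4, so u_p = -1/4.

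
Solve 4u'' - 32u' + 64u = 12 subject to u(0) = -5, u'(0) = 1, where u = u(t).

u = 3/16 - 83*exp(4*t)/16 + 87*t*exp(4*t)/4

Divide through by 4: u'' - 8u' + 16u = 3.
Characteristic equation r² - 8r + 16 = 0 has discriminant (-8)² - 4·(16) = 0, so r = 4 is a repeated root.
Hence u_h = (C1 + C2*t)*exp(4*t).
For the particular solution try u_p = A0. Substituting and matching coefficients of each power of t gives A0 = 3/16, so u_p = 3/16.
General solution: u = 3/16 + C1*exp(4*t) + C2*t*exp(4*t).
Apply the initial conditions: u(0) = 3/16 + C1 = -5 and u'(0) = C2 + 4*C1 = 1. Solving gives C1 = -83/16, C2 = 87/4.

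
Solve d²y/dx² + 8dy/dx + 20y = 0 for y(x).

y = C1*cos(2*x)*exp(-4*x) + C2*exp(-4*x)*sin(2*x)

Characteristic equation r² + 8r + 20 = 0 has discriminant (8)² - 4·(20) = -16 < 0, so r = -4 ± 2i.
Hence y_h = C1*cos(2*x)*exp(-4*x) + C2*exp(-4*x)*sin(2*x).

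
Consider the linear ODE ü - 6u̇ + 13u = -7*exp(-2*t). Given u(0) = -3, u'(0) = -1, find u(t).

Characteristic equation r² - 6r + 13 = 0 has discriminant (-6)² - 4·(13) = -16 < 0, so r = 3 ± 2i.
Hence u_h = C1*cos(2*t)*exp(3*t) + C2*exp(3*t)*sin(2*t).
Try u_p = A*exp(-2*t). Substituting into the equation and dividing by exp(-2*t) gives A = -7/29, so u_p = -7*exp(-2*t)/29.
General solution: u = -7*exp(-2*t)/29 + C1*cos(2*t)*exp(3*t) + C2*exp(3*t)*sin(2*t).
Apply the initial conditions: u(0) = -7/29 + C1 = -3 and u'(0) = 14/29 + 2*C2 + 3*C1 = -1. Solving gives C1 = -80/29, C2 = 197/58.

u = -7*exp(-2*t)/29 - 80*cos(2*t)*exp(3*t)/29 + 197*exp(3*t)*sin(2*t)/58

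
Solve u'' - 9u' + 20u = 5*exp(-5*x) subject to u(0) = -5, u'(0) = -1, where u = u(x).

u = -221*exp(4*x)/9 + exp(-5*x)/18 + 39*exp(5*x)/2

Characteristic equation r² - 9r + 20 = 0 factors as (r - 4)(r - 5) = 0, so r = 4, 5.
Hence u_h = C1*exp(4*x) + C2*exp(5*x).
Try u_p = A*exp(-5*x). Substituting into the equation and dividing by exp(-5*x) gives A = 1/18, so u_p = exp(-5*x)/18.
General solution: u = exp(-5*x)/18 + C1*exp(4*x) + C2*exp(5*x).
Apply the initial conditions: u(0) = 1/18 + C1 + C2 = -5 and u'(0) = -5/18 + 4*C1 + 5*C2 = -1. Solving gives C1 = -221/9, C2 = 39/2.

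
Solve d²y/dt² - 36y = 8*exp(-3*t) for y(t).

Characteristic equation r² - 36 = 0 factors as (r + 6)(r - 6) = 0, so r = -6, 6.
Hence y_h = C1*exp(-6*t) + C2*exp(6*t).
Try y_p = A*exp(-3*t). Substituting into the equation and dividing by exp(-3*t) gives A = -8/27, so y_p = -8*exp(-3*t)/27.

y = -8*exp(-3*t)/27 + C1*exp(-6*t) + C2*exp(6*t)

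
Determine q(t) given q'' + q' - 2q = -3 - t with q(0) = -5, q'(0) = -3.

q = 7/4 + t/2 - 17*exp(t)/3 - 13*exp(-2*t)/12

Characteristic equation r² + r - 2 = 0 factors as (r + 2)(r - 1) = 0, so r = -2, 1.
Hence q_h = C1*exp(-2*t) + C2*exp(t).
For the particular solution try q_p = A0 + A1*t. Substituting and matching coefficients of each power of t gives A0 = 7/4, A1 = 1/2, so q_p = 7/4 + t/2.
General solution: q = 7/4 + t/2 + C1*exp(-2*t) + C2*exp(t).
Apply the initial conditions: q(0) = 7/4 + C1 + C2 = -5 and q'(0) = 1/2 + C2 - 2*C1 = -3. Solving gives C1 = -13/12, C2 = -17/3.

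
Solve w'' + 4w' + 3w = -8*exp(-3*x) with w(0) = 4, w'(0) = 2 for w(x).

Characteristic equation r² + 4r + 3 = 0 factors as (r + 1)(r + 3) = 0, so r = -1, -3.
Hence w_h = C1*exp(-x) + C2*exp(-3*x).
Since exp(-3*x) solves the homogeneous equation (r = -3 is a root of multiplicity 1), multiply the trial by x. Try w_p = A*x*exp(-3*x). Substituting into the equation and dividing by exp(-3*x) gives A = 4, so w_p = 4*x*exp(-3*x).
General solution: w = C1*exp(-x) + C2*exp(-3*x) + 4*x*exp(-3*x).
Apply the initial conditions: w(0) = C1 + C2 = 4 and w'(0) = 4 - C1 - 3*C2 = 2. Solving gives C1 = 5, C2 = -1.

w = -exp(-3*x) + 5*exp(-x) + 4*x*exp(-3*x)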